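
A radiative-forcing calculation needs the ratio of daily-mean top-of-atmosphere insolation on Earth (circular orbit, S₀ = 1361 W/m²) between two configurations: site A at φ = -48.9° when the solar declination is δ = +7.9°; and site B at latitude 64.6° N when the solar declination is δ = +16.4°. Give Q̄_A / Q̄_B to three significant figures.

— Configuration A (φ=-48.9°):
cos H₀ = −tan(-48.9°) tan(+7.900°) = 0.1591, H₀ = 1.4111 rad.
Bracket: H₀ sin φ sin δ + cos φ cos δ sin H₀ = 1.4111×-0.75356×0.13744 + 0.65738×0.99051×0.98727 = -0.146147 + 0.642852 = 0.496705.
Q̄ = (S₀/π) × [bracket] = (1361/π) × 0.496705 = 215.18 W/m².
— Configuration B (φ=+64.6°):
cos H₀ = −tan(+64.6°) tan(+16.400°) = -0.6198, H₀ = 2.2393 rad.
Bracket: H₀ sin φ sin δ + cos φ cos δ sin H₀ = 2.2393×0.90334×0.28234 + 0.42894×0.95931×0.78474 = 0.571131 + 0.322910 = 0.894041.
Q̄ = (S₀/π) × [bracket] = (1361/π) × 0.894041 = 387.32 W/m².
Ratio Q̄_A / Q̄_B = 215.18 / 387.32 = 0.5556.

Q̄_A / Q̄_B ≈ 0.556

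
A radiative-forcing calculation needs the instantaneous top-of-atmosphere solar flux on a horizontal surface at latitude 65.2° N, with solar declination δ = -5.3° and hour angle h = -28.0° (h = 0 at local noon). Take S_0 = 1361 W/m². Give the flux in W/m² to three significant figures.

388 W/m²

cos θ_z = sin ϕ sin δ + cos ϕ cos δ cos h = -0.083852 + 0.368771 = 0.284919.
Flux = S_0 · cos θ_z = 1361 × 0.284919 = 387.8 W/m².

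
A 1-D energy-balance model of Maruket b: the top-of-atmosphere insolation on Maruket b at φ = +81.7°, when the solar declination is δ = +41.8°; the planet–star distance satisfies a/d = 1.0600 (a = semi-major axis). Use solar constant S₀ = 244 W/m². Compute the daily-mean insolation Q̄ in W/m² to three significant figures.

Q̄ ≈ 181 W/m²

cos H₀ = −tan(+81.7°) tan(+41.800°) = -6.1289 ≤ −1 ⇒ polar day, H₀ = π.
Bracket: H₀ sin φ sin δ + cos φ cos δ sin H₀ = 3.1416×0.98953×0.66653 + 0.14436×0.74548×0.00000 = 2.072047 + 0.000000 = 2.072047.
Inverse-square distance factor (a/d)² = 1.0600² = 1.123600.
Q̄ = (S₀/π) × 1.123600 × [bracket] = (244/π) × 1.123600 × 2.072047 = 180.8 W/m².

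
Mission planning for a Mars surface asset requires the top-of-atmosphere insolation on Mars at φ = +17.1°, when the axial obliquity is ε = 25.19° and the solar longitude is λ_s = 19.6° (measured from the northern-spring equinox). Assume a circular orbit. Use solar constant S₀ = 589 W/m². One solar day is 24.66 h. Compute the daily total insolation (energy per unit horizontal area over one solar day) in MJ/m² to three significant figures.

16.9 MJ/m²

Solar declination: sin δ = sin ε · sin λ_s = sin 25.19° × sin 19.6° = 0.14278, so δ = +8.208°.
cos H₀ = −tan(+17.1°) tan(+8.208°) = -0.0444, H₀ = 1.6152 rad.
Bracket: H₀ sin φ sin δ + cos φ cos δ sin H₀ = 1.6152×0.29404×0.14278 + 0.95579×0.98976×0.99901 = 0.067811 + 0.945066 = 1.012877.
Q̄ = (S₀/π) × [bracket] = (589/π) × 1.012877 = 189.90 W/m².
Daily total = Q̄ × 24.66 h × 3600 s/h = 189.90 × 24.66 × 3600 / 10⁶ = 16.86 MJ/m².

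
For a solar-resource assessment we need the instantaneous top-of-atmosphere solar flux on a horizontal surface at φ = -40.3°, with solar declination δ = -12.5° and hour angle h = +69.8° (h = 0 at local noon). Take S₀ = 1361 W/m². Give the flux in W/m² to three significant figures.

540 W/m²

cos θ_z = sin φ sin δ + cos φ cos δ cos h = 0.139991 + 0.257106 = 0.397097.
Flux = S₀ · cos θ_z = 1361 × 0.397097 = 540.4 W/m².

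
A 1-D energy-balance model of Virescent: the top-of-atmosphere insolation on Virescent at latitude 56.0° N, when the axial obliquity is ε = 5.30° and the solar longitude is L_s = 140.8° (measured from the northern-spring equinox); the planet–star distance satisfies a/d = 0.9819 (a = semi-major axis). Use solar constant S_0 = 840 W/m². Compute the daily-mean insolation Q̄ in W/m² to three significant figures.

Solar declination: sin δ = sin ε · sin L_s = sin 5.30° × sin 140.8° = 0.05838, so δ = +3.347°.
cos h₀ = −tan(+56.0°) tan(+3.347°) = -0.0867, h₀ = 1.6576 rad.
Bracket: h₀ sin ϕ sin δ + cos ϕ cos δ sin h₀ = 1.6576×0.82904×0.05838 + 0.55919×0.99829×0.99623 = 0.080227 + 0.556129 = 0.636356.
Inverse-square distance factor (a/d)² = 0.9819² = 0.964128.
Q̄ = (S_0/π) × 0.964128 × [bracket] = (840/π) × 0.964128 × 0.636356 = 164.0 W/m².

Q̄ ≈ 164 W/m²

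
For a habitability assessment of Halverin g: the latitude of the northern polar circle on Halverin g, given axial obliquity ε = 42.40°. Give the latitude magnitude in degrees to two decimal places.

47.60°

The polar circle is the lowest latitude that experiences at least one full rotation of continuous daylight at the northern-summer solstice; it lies at |φ| = 90° − ε = 90° − 42.40° = 47.60°.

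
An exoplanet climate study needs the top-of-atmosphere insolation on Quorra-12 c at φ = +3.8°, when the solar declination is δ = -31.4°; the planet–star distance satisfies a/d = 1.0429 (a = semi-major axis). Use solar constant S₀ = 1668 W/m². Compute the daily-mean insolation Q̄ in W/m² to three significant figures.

Q̄ ≈ 461 W/m²

cos H₀ = −tan(+3.8°) tan(-31.400°) = 0.0405, H₀ = 1.5302 rad.
Bracket: H₀ sin φ sin δ + cos φ cos δ sin H₀ = 1.5302×0.06627×-0.52101 + 0.99780×0.85355×0.99918 = -0.052834 + 0.850974 = 0.798140.
Inverse-square distance factor (a/d)² = 1.0429² = 1.087640.
Q̄ = (S₀/π) × 1.087640 × [bracket] = (1668/π) × 1.087640 × 0.798140 = 460.9 W/m².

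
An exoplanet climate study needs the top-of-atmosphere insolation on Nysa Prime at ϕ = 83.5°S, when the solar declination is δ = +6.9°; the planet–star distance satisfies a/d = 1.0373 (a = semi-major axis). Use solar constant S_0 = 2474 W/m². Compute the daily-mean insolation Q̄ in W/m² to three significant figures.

cos h₀ = −tan(-83.5°) tan(+6.900°) = 1.0621 ≥ 1 ⇒ polar night, h₀ = 0 and Q̄ = 0.
Inverse-square distance factor (a/d)² = 1.0373² = 1.075991.

Q̄ ≈ 0.00 W/m²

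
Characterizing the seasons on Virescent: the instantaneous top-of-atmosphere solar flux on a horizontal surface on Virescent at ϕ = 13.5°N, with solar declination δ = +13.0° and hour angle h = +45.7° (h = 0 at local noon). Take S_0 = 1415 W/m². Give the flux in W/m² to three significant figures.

cos θ_z = sin ϕ sin δ + cos ϕ cos δ cos h = 0.052514 + 0.661712 = 0.714226.
Flux = S_0 · cos θ_z = 1415 × 0.714226 = 1011 W/m².

1.01e+03 W/m²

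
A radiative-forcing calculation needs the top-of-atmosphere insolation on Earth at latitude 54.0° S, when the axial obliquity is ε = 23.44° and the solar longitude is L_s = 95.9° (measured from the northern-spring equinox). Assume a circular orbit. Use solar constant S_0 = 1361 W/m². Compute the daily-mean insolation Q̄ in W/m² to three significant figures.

Q̄ ≈ 58.5 W/m²

Solar declination: sin δ = sin ε · sin L_s = sin 23.44° × sin 95.9° = 0.39568, so δ = +23.308°.
cos h₀ = −tan(-54.0°) tan(+23.308°) = 0.5930, h₀ = 0.9360 rad.
Bracket: h₀ sin ϕ sin δ + cos ϕ cos δ sin h₀ = 0.9360×-0.80902×0.39568 + 0.58779×0.91839×0.80520 = -0.299626 + 0.434663 = 0.135037.
Q̄ = (S_0/π) × [bracket] = (1361/π) × 0.135037 = 58.50 W/m².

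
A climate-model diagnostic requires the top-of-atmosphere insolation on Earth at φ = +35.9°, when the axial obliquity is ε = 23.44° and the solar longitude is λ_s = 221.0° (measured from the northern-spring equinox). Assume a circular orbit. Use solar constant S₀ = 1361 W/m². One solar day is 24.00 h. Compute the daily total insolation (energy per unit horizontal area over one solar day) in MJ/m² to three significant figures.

Solar declination: sin δ = sin ε · sin λ_s = sin 23.44° × sin 221.0° = -0.26097, so δ = -15.128°.
cos H₀ = −tan(+35.9°) tan(-15.128°) = 0.1957, H₀ = 1.3738 rad.
Bracket: H₀ sin φ sin δ + cos φ cos δ sin H₀ = 1.3738×0.58637×-0.26097 + 0.81004×0.96535×0.98066 = -0.210226 + 0.766849 = 0.556623.
Q̄ = (S₀/π) × [bracket] = (1361/π) × 0.556623 = 241.14 W/m².
Daily total = Q̄ × 24.00 h × 3600 s/h = 241.14 × 24.00 × 3600 / 10⁶ = 20.83 MJ/m².

20.8 MJ/m²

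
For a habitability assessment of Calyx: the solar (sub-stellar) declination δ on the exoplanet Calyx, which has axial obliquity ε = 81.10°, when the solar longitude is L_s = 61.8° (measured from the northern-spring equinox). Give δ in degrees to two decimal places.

sin δ = sin ε · sin L_s = sin 81.10° × sin 61.8° = 0.870692.
δ = arcsin(0.870692) = +60.54°.

δ = +60.54°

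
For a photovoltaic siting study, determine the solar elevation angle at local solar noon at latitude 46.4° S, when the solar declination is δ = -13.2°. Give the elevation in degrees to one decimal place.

At local noon the hour angle is zero, so the zenith angle equals |ϕ − δ| = |-46.4° − (-13.200°)| = 33.200°.
Elevation = 90° − 33.200° = 56.8°.

56.8°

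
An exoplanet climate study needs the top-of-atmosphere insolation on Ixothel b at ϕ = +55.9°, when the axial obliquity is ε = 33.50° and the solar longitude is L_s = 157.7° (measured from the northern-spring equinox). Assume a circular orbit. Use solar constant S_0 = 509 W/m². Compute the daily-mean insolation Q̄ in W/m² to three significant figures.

Q̄ ≈ 137 W/m²

Solar declination: sin δ = sin ε · sin L_s = sin 33.50° × sin 157.7° = 0.20944, so δ = +12.089°.
cos h₀ = −tan(+55.9°) tan(+12.089°) = -0.3164, h₀ = 1.8927 rad.
Bracket: h₀ sin ϕ sin δ + cos ϕ cos δ sin h₀ = 1.8927×0.82806×0.20944 + 0.56064×0.97782×0.94864 = 0.328249 + 0.520049 = 0.848298.
Q̄ = (S_0/π) × [bracket] = (509/π) × 0.848298 = 137.4 W/m².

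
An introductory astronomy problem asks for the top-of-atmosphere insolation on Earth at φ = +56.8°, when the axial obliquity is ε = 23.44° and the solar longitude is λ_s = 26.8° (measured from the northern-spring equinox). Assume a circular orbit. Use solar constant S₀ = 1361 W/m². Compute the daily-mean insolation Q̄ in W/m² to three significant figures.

Solar declination: sin δ = sin ε · sin λ_s = sin 23.44° × sin 26.8° = 0.17935, so δ = +10.332°.
cos H₀ = −tan(+56.8°) tan(+10.332°) = -0.2786, H₀ = 1.8531 rad.
Bracket: H₀ sin φ sin δ + cos φ cos δ sin H₀ = 1.8531×0.83676×0.17935 + 0.54756×0.98378×0.96041 = 0.278100 + 0.517352 = 0.795452.
Q̄ = (S₀/π) × [bracket] = (1361/π) × 0.795452 = 344.6 W/m².

Q̄ ≈ 345 W/m²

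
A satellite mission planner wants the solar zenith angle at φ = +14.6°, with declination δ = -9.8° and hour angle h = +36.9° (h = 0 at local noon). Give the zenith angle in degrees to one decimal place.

θ_z = 44.0°

cos θ_z = sin φ sin δ + cos φ cos δ cos h = -0.042905 + 0.762570 = 0.719665.
θ_z = arccos(0.719665) = 44.0°.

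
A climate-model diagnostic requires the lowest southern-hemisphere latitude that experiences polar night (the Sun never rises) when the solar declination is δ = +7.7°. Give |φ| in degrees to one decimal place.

|φ| = 82.3°

Polar night requires cos H₀ = −tan φ tan δ ≥ 1, i.e. tan φ tan δ ≤ −1.
The boundary is |tan φ| · |tan δ| = 1, so |φ| = 90° − |δ| = 90° − 7.7° = 82.3° in the southern hemisphere.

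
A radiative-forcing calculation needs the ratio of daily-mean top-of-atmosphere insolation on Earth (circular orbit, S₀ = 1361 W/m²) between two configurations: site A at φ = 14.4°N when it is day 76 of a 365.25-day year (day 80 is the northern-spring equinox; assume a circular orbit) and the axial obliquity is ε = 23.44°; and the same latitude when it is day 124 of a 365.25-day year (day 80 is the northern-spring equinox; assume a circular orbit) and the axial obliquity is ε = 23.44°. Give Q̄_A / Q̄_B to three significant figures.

Q̄_A / Q̄_B ≈ 0.920

— Configuration A (φ=+14.4°):
Solar longitude: λ_s = 360° × (76 − 80)/365.25 = -3.943°, i.e. -3.943° + 360° = 356.057°.
sin δ = sin 23.44° × sin 356.057° = -0.02735, so δ = -1.567°.
cos H₀ = −tan(+14.4°) tan(-1.567°) = 0.0070, H₀ = 1.5638 rad.
Bracket: H₀ sin φ sin δ + cos φ cos δ sin H₀ = 1.5638×0.24869×-0.02735 + 0.96858×0.99963×0.99998 = -0.010636 + 0.968202 = 0.957566.
Q̄ = (S₀/π) × [bracket] = (1361/π) × 0.957566 = 414.84 W/m².
— Configuration B (φ=+14.4°):
Solar longitude: λ_s = 360° × (124 − 80)/365.25 = 43.368°.
sin δ = sin 23.44° × sin 43.368° = 0.27315, so δ = +15.852°.
cos H₀ = −tan(+14.4°) tan(+15.852°) = -0.0729, H₀ = 1.6438 rad.
Bracket: H₀ sin φ sin δ + cos φ cos δ sin H₀ = 1.6438×0.24869×0.27315 + 0.96858×0.96197×0.99734 = 0.111663 + 0.929266 = 1.040929.
Q̄ = (S₀/π) × [bracket] = (1361/π) × 1.040929 = 450.95 W/m².
Ratio Q̄_A / Q̄_B = 414.84 / 450.95 = 0.9199.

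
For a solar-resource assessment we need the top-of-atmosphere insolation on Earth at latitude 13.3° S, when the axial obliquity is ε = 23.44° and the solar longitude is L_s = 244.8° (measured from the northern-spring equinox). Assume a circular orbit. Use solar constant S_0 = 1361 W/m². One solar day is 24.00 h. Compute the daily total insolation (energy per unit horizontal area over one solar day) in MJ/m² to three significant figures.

39.0 MJ/m²

Solar declination: sin δ = sin ε · sin L_s = sin 23.44° × sin 244.8° = -0.35993, so δ = -21.096°.
cos h₀ = −tan(-13.3°) tan(-21.096°) = -0.0912, h₀ = 1.6621 rad.
Bracket: h₀ sin ϕ sin δ + cos ϕ cos δ sin h₀ = 1.6621×-0.23005×-0.35993 + 0.97318×0.93298×0.99583 = 0.137625 + 0.904171 = 1.041796.
Q̄ = (S_0/π) × [bracket] = (1361/π) × 1.041796 = 451.33 W/m².
Daily total = Q̄ × 24.00 h × 3600 s/h = 451.33 × 24.00 × 3600 / 10⁶ = 38.99 MJ/m².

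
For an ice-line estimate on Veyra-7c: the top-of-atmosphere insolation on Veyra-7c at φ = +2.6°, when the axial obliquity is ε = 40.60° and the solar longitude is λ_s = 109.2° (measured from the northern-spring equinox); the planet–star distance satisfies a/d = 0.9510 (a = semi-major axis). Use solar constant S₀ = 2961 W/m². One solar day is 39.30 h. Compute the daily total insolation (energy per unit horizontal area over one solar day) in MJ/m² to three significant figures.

Solar declination: sin δ = sin ε · sin λ_s = sin 40.60° × sin 109.2° = 0.61458, so δ = +37.921°.
cos H₀ = −tan(+2.6°) tan(+37.921°) = -0.0354, H₀ = 1.6062 rad.
Bracket: H₀ sin φ sin δ + cos φ cos δ sin H₀ = 1.6062×0.04536×0.61458 + 0.99897×0.78886×0.99937 = 0.044777 + 0.787551 = 0.832328.
Inverse-square distance factor (a/d)² = 0.9510² = 0.904401.
Q̄ = (S₀/π) × 0.904401 × [bracket] = (2961/π) × 0.904401 × 0.832328 = 709.49 W/m².
Daily total = Q̄ × 39.30 h × 3600 s/h = 709.49 × 39.30 × 3600 / 10⁶ = 100.4 MJ/m².

100 MJ/m²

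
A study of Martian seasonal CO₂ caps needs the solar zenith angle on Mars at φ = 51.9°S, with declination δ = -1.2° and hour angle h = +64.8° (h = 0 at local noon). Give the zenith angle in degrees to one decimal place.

cos θ_z = sin φ sin δ + cos φ cos δ cos h = 0.016480 + 0.262663 = 0.279143.
θ_z = arccos(0.279143) = 73.8°.

θ_z = 73.8°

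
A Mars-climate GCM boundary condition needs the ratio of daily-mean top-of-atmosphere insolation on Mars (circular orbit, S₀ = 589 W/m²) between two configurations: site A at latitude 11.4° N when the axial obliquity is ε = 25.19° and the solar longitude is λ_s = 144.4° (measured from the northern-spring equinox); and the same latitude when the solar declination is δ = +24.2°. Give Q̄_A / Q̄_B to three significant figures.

— Configuration A (φ=+11.4°):
Solar declination: sin δ = sin ε · sin λ_s = sin 25.19° × sin 144.4° = 0.24776, so δ = +14.345°.
cos H₀ = −tan(+11.4°) tan(+14.345°) = -0.0516, H₀ = 1.6224 rad.
Bracket: H₀ sin φ sin δ + cos φ cos δ sin H₀ = 1.6224×0.19766×0.24776 + 0.98027×0.96882×0.99867 = 0.079453 + 0.948442 = 1.027895.
Q̄ = (S₀/π) × [bracket] = (589/π) × 1.027895 = 192.71 W/m².
— Configuration B (φ=+11.4°):
cos H₀ = −tan(+11.4°) tan(+24.200°) = -0.0906, H₀ = 1.6615 rad.
Bracket: H₀ sin φ sin δ + cos φ cos δ sin H₀ = 1.6615×0.19766×0.40992 + 0.98027×0.91212×0.99589 = 0.134623 + 0.890449 = 1.025072.
Q̄ = (S₀/π) × [bracket] = (589/π) × 1.025072 = 192.19 W/m².
Ratio Q̄_A / Q̄_B = 192.71 / 192.19 = 1.003.

Q̄_A / Q̄_B ≈ 1.00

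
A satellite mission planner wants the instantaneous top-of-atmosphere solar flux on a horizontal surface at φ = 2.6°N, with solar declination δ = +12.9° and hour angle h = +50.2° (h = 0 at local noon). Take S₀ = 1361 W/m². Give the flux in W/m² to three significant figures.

cos θ_z = sin φ sin δ + cos φ cos δ cos h = 0.010127 + 0.623312 = 0.633439.
Flux = S₀ · cos θ_z = 1361 × 0.633439 = 862.1 W/m².

862 W/m²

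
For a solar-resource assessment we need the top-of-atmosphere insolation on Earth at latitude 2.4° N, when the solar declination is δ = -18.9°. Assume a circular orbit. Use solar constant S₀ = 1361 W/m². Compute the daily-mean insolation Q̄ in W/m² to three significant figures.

cos H₀ = −tan(+2.4°) tan(-18.900°) = 0.0143, H₀ = 1.5564 rad.
Bracket: H₀ sin φ sin δ + cos φ cos δ sin H₀ = 1.5564×0.04188×-0.32392 + 0.99912×0.94609×0.99990 = -0.021114 + 0.945163 = 0.924049.
Q̄ = (S₀/π) × [bracket] = (1361/π) × 0.924049 = 400.3 W/m².

Q̄ ≈ 400 W/m²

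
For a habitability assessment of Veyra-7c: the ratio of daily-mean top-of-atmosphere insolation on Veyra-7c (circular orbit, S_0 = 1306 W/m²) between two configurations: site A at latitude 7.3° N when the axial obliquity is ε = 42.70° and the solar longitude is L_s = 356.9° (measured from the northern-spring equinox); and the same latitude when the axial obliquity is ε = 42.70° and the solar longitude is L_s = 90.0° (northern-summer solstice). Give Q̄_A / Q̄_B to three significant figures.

— Configuration A (ϕ=+7.3°):
Solar declination: sin δ = sin ε · sin L_s = sin 42.70° × sin 356.9° = -0.03667, so δ = -2.102°.
cos h₀ = −tan(+7.3°) tan(-2.102°) = 0.0047, h₀ = 1.5661 rad.
Bracket: h₀ sin ϕ sin δ + cos ϕ cos δ sin h₀ = 1.5661×0.12706×-0.03667 + 0.99189×0.99933×0.99999 = -0.007297 + 0.991216 = 0.983919.
Q̄ = (S_0/π) × [bracket] = (1306/π) × 0.983919 = 409.03 W/m².
— Configuration B (ϕ=+7.3°):
Solar declination: sin δ = sin ε · sin L_s = sin 42.70° × sin 90.0° = 0.67816, so δ = +42.700°.
cos h₀ = −tan(+7.3°) tan(+42.700°) = -0.1182, h₀ = 1.6893 rad.
Bracket: h₀ sin ϕ sin δ + cos ϕ cos δ sin h₀ = 1.6893×0.12706×0.67816 + 0.99189×0.73491×0.99299 = 0.145562 + 0.723840 = 0.869402.
Q̄ = (S_0/π) × [bracket] = (1306/π) × 0.869402 = 361.42 W/m².
Ratio Q̄_A / Q̄_B = 409.03 / 361.42 = 1.132.

Q̄_A / Q̄_B ≈ 1.13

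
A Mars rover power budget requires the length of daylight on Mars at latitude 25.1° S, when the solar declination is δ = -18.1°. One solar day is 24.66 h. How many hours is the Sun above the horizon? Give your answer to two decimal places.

cos H₀ = −tan φ · tan δ = −tan(-25.1°) × tan(-18.100°) = -0.1531, so H₀ = 1.7245 rad = 98.81°.
Daylight = 2H₀/(2π) × 24.66 h = (1.7245/π) × 24.66 = 13.54 h.

13.54 h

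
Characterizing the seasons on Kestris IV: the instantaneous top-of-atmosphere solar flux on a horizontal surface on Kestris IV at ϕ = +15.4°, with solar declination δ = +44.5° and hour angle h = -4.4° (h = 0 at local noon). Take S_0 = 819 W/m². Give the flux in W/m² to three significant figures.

714 W/m²

cos θ_z = sin ϕ sin δ + cos ϕ cos δ cos h = 0.186131 + 0.685615 = 0.871746.
Flux = S_0 · cos θ_z = 819 × 0.871746 = 714.0 W/m².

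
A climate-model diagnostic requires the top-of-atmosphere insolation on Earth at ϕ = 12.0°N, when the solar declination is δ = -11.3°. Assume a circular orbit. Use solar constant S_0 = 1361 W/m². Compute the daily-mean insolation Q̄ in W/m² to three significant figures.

Q̄ ≈ 388 W/m²

cos h₀ = −tan(+12.0°) tan(-11.300°) = 0.0425, h₀ = 1.5283 rad.
Bracket: h₀ sin ϕ sin δ + cos ϕ cos δ sin h₀ = 1.5283×0.20791×-0.19595 + 0.97815×0.98061×0.99910 = -0.062263 + 0.958320 = 0.896057.
Q̄ = (S_0/π) × [bracket] = (1361/π) × 0.896057 = 388.2 W/m².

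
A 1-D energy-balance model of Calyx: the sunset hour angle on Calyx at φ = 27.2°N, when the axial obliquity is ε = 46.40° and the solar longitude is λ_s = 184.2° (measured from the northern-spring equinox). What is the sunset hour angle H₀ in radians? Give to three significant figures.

Solar declination: sin δ = sin ε · sin λ_s = sin 46.40° × sin 184.2° = -0.05304, so δ = -3.040°.
cos H₀ = −tan φ · tan δ = −tan(+27.2°) × tan(-3.040°) = 0.0273, so H₀ = 1.5435 rad = 88.44°.

H₀ = 1.54 rad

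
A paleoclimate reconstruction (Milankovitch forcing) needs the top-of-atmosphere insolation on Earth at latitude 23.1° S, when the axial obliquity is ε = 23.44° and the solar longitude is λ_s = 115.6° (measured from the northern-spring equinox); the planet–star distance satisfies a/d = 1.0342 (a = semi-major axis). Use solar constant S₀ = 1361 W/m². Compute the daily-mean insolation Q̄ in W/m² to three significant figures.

Solar declination: sin δ = sin ε · sin λ_s = sin 23.44° × sin 115.6° = 0.35874, so δ = +21.023°.
cos H₀ = −tan(-23.1°) tan(+21.023°) = 0.1639, H₀ = 1.4061 rad.
Bracket: H₀ sin φ sin δ + cos φ cos δ sin H₀ = 1.4061×-0.39234×0.35874 + 0.91982×0.93344×0.98647 = -0.197906 + 0.846980 = 0.649074.
Inverse-square distance factor (a/d)² = 1.0342² = 1.069570.
Q̄ = (S₀/π) × 1.069570 × [bracket] = (1361/π) × 1.069570 × 0.649074 = 300.8 W/m².

Q̄ ≈ 301 W/m²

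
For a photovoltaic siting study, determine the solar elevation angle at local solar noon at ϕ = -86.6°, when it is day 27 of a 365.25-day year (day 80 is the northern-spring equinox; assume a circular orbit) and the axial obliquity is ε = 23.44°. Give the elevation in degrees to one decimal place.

Solar longitude: L_s = 360° × (27 − 80)/365.25 = -52.238°, i.e. -52.238° + 360° = 307.762°.
sin δ = sin 23.44° × sin 307.762° = -0.31448, so δ = -18.329°.
At local noon the hour angle is zero, so the zenith angle equals |ϕ − δ| = |-86.6° − (-18.329°)| = 68.271°.
Elevation = 90° − 68.271° = 21.7°.

21.7°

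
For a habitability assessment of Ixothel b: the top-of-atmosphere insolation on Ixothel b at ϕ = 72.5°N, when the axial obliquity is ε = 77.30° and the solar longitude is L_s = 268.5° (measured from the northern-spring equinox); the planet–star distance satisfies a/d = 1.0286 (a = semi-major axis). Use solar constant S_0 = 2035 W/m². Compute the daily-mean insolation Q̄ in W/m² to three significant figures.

Q̄ ≈ 0.00 W/m²

Solar declination: sin δ = sin ε · sin L_s = sin 77.30° × sin 268.5° = -0.97520, so δ = -77.213°.
cos h₀ = −tan(+72.5°) tan(-77.213°) = 13.9747 ≥ 1 ⇒ polar night, h₀ = 0 and Q̄ = 0.
Inverse-square distance factor (a/d)² = 1.0286² = 1.058018.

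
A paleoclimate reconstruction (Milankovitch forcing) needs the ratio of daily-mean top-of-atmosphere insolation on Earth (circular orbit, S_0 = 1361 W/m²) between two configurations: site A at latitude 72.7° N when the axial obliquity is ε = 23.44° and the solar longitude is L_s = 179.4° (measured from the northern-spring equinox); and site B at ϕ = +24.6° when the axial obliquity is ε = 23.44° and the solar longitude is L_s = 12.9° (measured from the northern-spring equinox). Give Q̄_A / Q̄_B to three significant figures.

Q̄_A / Q̄_B ≈ 0.315

— Configuration A (ϕ=+72.7°):
Solar declination: sin δ = sin ε · sin L_s = sin 23.44° × sin 179.4° = 0.00417, so δ = +0.239°.
cos h₀ = −tan(+72.7°) tan(+0.239°) = -0.0134, h₀ = 1.5842 rad.
Bracket: h₀ sin ϕ sin δ + cos ϕ cos δ sin h₀ = 1.5842×0.95476×0.00417 + 0.29737×0.99999×0.99991 = 0.006307 + 0.297340 = 0.303647.
Q̄ = (S_0/π) × [bracket] = (1361/π) × 0.303647 = 131.55 W/m².
— Configuration B (ϕ=+24.6°):
Solar declination: sin δ = sin ε · sin L_s = sin 23.44° × sin 12.9° = 0.08881, so δ = +5.095°.
cos h₀ = −tan(+24.6°) tan(+5.095°) = -0.0408, h₀ = 1.6116 rad.
Bracket: h₀ sin ϕ sin δ + cos ϕ cos δ sin h₀ = 1.6116×0.41628×0.08881 + 0.90924×0.99605×0.99917 = 0.059581 + 0.904897 = 0.964478.
Q̄ = (S_0/π) × [bracket] = (1361/π) × 0.964478 = 417.83 W/m².
Ratio Q̄_A / Q̄_B = 131.55 / 417.83 = 0.3148.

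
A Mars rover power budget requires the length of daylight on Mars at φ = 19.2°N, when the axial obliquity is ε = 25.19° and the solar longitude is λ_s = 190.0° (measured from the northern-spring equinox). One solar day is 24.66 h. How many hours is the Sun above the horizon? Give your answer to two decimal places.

12.13 h

Solar declination: sin δ = sin ε · sin λ_s = sin 25.19° × sin 190.0° = -0.07391, so δ = -4.239°.
cos H₀ = −tan φ · tan δ = −tan(+19.2°) × tan(-4.239°) = 0.0258, so H₀ = 1.5450 rad = 88.52°.
Daylight = 2H₀/(2π) × 24.66 h = (1.5450/π) × 24.66 = 12.13 h.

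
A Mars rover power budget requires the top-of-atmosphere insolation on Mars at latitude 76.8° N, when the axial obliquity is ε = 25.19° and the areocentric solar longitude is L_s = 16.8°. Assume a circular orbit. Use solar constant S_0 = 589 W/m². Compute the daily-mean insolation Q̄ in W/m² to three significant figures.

sin δ = sin 25.19° × sin 16.8° = 0.12302, so δ = +7.066°.
cos h₀ = −tan(+76.8°) tan(+7.066°) = -0.5285, h₀ = 2.1276 rad.
Bracket: h₀ sin ϕ sin δ + cos ϕ cos δ sin h₀ = 2.1276×0.97358×0.12302 + 0.22835×0.99240×0.84893 = 0.254822 + 0.192380 = 0.447202.
Q̄ = (S_0/π) × [bracket] = (589/π) × 0.447202 = 83.84 W/m².

Q̄ ≈ 83.8 W/m²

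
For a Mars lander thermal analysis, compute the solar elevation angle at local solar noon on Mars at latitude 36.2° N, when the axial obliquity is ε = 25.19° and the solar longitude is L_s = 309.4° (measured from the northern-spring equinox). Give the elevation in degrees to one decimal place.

34.6°

Solar declination: sin δ = sin ε · sin L_s = sin 25.19° × sin 309.4° = -0.32889, so δ = -19.202°.
At local noon the hour angle is zero, so the zenith angle equals |ϕ − δ| = |+36.2° − (-19.202°)| = 55.402°.
Elevation = 90° − 55.402° = 34.6°.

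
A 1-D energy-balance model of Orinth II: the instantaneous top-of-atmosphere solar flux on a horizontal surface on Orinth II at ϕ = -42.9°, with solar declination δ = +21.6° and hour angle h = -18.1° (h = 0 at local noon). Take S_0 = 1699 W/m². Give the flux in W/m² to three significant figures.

674 W/m²

cos θ_z = sin ϕ sin δ + cos ϕ cos δ cos h = -0.250590 + 0.647397 = 0.396807.
Flux = S_0 · cos θ_z = 1699 × 0.396807 = 674.2 W/m².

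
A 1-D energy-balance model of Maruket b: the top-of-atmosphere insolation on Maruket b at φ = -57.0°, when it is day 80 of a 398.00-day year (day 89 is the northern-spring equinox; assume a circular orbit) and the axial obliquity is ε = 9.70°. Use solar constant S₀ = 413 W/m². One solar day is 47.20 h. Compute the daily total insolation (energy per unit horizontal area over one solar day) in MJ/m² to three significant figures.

12.9 MJ/m²

Solar longitude: λ_s = 360° × (80 − 89)/398.00 = -8.141°, i.e. -8.141° + 360° = 351.859°.
sin δ = sin 9.70° × sin 351.859° = -0.02386, so δ = -1.367°.
cos H₀ = −tan(-57.0°) tan(-1.367°) = -0.0367, H₀ = 1.6076 rad.
Bracket: H₀ sin φ sin δ + cos φ cos δ sin H₀ = 1.6076×-0.83867×-0.02386 + 0.54464×0.99972×0.99932 = 0.032169 + 0.544117 = 0.576286.
Q̄ = (S₀/π) × [bracket] = (413/π) × 0.576286 = 75.760 W/m².
Daily total = Q̄ × 47.20 h × 3600 s/h = 75.760 × 47.20 × 3600 / 10⁶ = 12.87 MJ/m².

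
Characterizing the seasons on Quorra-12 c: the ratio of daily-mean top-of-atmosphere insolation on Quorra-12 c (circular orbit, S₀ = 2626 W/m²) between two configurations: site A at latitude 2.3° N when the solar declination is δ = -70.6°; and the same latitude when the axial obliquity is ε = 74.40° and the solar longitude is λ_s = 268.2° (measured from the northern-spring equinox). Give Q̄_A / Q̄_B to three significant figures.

— Configuration A (φ=+2.3°):
cos H₀ = −tan(+2.3°) tan(-70.600°) = 0.1141, H₀ = 1.4565 rad.
Bracket: H₀ sin φ sin δ + cos φ cos δ sin H₀ = 1.4565×0.04013×-0.94322 + 0.99919×0.33216×0.99347 = -0.055131 + 0.329724 = 0.274593.
Q̄ = (S₀/π) × [bracket] = (2626/π) × 0.274593 = 229.53 W/m².
— Configuration B (φ=+2.3°):
Solar declination: sin δ = sin ε · sin λ_s = sin 74.40° × sin 268.2° = -0.96269, so δ = -74.299°.
cos H₀ = −tan(+2.3°) tan(-74.299°) = 0.1429, H₀ = 1.4274 rad.
Bracket: H₀ sin φ sin δ + cos φ cos δ sin H₀ = 1.4274×0.04013×-0.96269 + 0.99919×0.27062×0.98974 = -0.055144 + 0.267626 = 0.212482.
Q̄ = (S₀/π) × [bracket] = (2626/π) × 0.212482 = 177.61 W/m².
Ratio Q̄_A / Q̄_B = 229.53 / 177.61 = 1.292.

Q̄_A / Q̄_B ≈ 1.29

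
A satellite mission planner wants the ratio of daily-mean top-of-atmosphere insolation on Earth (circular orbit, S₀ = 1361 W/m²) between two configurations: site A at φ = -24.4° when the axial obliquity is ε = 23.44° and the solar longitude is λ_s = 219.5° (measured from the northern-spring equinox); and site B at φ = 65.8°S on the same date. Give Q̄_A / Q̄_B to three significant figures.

— Configuration A (φ=-24.4°):
Solar declination: sin δ = sin ε · sin λ_s = sin 23.44° × sin 219.5° = -0.25302, so δ = -14.657°.
cos H₀ = −tan(-24.4°) tan(-14.657°) = -0.1186, H₀ = 1.6897 rad.
Bracket: H₀ sin φ sin δ + cos φ cos δ sin H₀ = 1.6897×-0.41310×-0.25302 + 0.91068×0.96746×0.99294 = 0.176612 + 0.874826 = 1.051438.
Q̄ = (S₀/π) × [bracket] = (1361/π) × 1.051438 = 455.50 W/m².
— Configuration B (φ=-65.8°):
cos H₀ = −tan(-65.8°) tan(-14.657°) = -0.5819, H₀ = 2.1919 rad.
Bracket: H₀ sin φ sin δ + cos φ cos δ sin H₀ = 2.1919×-0.91212×-0.25302 + 0.40992×0.96746×0.81323 = 0.505857 + 0.322512 = 0.828369.
Q̄ = (S₀/π) × [bracket] = (1361/π) × 0.828369 = 358.87 W/m².
Ratio Q̄_A / Q̄_B = 455.50 / 358.87 = 1.269.

Q̄_A / Q̄_B ≈ 1.27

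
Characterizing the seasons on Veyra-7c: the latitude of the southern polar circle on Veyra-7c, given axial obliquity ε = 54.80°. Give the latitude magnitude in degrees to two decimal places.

The polar circle is the lowest latitude that experiences at least one full rotation of continuous darkness at the northern-summer solstice; it lies at |ϕ| = 90° − ε = 90° − 54.80° = 35.20°.

35.20°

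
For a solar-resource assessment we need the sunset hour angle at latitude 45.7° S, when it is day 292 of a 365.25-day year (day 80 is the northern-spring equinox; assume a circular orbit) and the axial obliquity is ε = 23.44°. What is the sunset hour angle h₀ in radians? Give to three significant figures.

Solar longitude: L_s = 360° × (292 − 80)/365.25 = 208.953°.
sin δ = sin 23.44° × sin 208.953° = -0.19256, so δ = -11.103°.
cos h₀ = −tan ϕ · tan δ = −tan(-45.7°) × tan(-11.103°) = -0.2011, so h₀ = 1.7733 rad = 101.60°.

h₀ = 1.77 rad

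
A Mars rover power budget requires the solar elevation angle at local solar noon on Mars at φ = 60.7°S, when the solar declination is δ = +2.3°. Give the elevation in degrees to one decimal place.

At local noon the hour angle is zero, so the zenith angle equals |φ − δ| = |-60.7° − (+2.300°)| = 63.000°.
Elevation = 90° − 63.000° = 27.0°.

27.0°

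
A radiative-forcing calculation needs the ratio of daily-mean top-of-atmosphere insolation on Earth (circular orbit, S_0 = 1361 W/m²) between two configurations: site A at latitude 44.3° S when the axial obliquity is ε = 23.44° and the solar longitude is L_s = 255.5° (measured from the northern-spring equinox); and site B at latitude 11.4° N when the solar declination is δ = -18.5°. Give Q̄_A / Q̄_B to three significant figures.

— Configuration A (ϕ=-44.3°):
Solar declination: sin δ = sin ε · sin L_s = sin 23.44° × sin 255.5° = -0.38512, so δ = -22.651°.
cos h₀ = −tan(-44.3°) tan(-22.651°) = -0.4072, h₀ = 1.9902 rad.
Bracket: h₀ sin ϕ sin δ + cos ϕ cos δ sin h₀ = 1.9902×-0.69842×-0.38512 + 0.71569×0.92287×0.91332 = 0.535315 + 0.603238 = 1.138553.
Q̄ = (S_0/π) × [bracket] = (1361/π) × 1.138553 = 493.24 W/m².
— Configuration B (ϕ=+11.4°):
cos h₀ = −tan(+11.4°) tan(-18.500°) = 0.0675, h₀ = 1.5033 rad.
Bracket: h₀ sin ϕ sin δ + cos ϕ cos δ sin h₀ = 1.5033×0.19766×-0.31730 + 0.98027×0.94832×0.99772 = -0.094283 + 0.927490 = 0.833207.
Q̄ = (S_0/π) × [bracket] = (1361/π) × 0.833207 = 360.96 W/m².
Ratio Q̄_A / Q̄_B = 493.24 / 360.96 = 1.366.

Q̄_A / Q̄_B ≈ 1.37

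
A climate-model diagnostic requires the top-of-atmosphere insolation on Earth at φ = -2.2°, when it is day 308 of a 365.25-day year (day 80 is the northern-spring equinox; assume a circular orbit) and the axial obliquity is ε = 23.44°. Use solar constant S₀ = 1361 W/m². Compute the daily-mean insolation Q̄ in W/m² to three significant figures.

Solar longitude: λ_s = 360° × (308 − 80)/365.25 = 224.723°.
sin δ = sin 23.44° × sin 224.723° = -0.27991, so δ = -16.255°.
cos H₀ = −tan(-2.2°) tan(-16.255°) = -0.0112, H₀ = 1.5820 rad.
Bracket: H₀ sin φ sin δ + cos φ cos δ sin H₀ = 1.5820×-0.03839×-0.27991 + 0.99926×0.96002×0.99994 = 0.017000 + 0.959252 = 0.976252.
Q̄ = (S₀/π) × [bracket] = (1361/π) × 0.976252 = 422.9 W/m².

Q̄ ≈ 423 W/m²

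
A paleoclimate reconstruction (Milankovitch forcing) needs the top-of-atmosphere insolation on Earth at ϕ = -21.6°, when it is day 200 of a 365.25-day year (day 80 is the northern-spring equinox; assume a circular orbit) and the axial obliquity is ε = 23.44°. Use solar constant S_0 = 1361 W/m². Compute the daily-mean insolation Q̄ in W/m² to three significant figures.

Q̄ ≈ 294 W/m²

Solar longitude: L_s = 360° × (200 − 80)/365.25 = 118.275°.
sin δ = sin 23.44° × sin 118.275° = 0.35033, so δ = +20.507°.
cos h₀ = −tan(-21.6°) tan(+20.507°) = 0.1481, h₀ = 1.4222 rad.
Bracket: h₀ sin ϕ sin δ + cos ϕ cos δ sin h₀ = 1.4222×-0.36812×0.35033 + 0.92978×0.93663×0.98897 = -0.183412 + 0.861254 = 0.677842.
Q̄ = (S_0/π) × [bracket] = (1361/π) × 0.677842 = 293.7 W/m².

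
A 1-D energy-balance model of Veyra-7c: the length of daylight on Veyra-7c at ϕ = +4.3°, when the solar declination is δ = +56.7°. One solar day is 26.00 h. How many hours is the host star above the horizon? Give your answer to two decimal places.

cos h₀ = −tan ϕ · tan δ = −tan(+4.3°) × tan(+56.700°) = -0.1145, so h₀ = 1.6855 rad = 96.57°.
Daylight = 2h₀/(2π) × 26.00 h = (1.6855/π) × 26.00 = 13.95 h.

13.95 h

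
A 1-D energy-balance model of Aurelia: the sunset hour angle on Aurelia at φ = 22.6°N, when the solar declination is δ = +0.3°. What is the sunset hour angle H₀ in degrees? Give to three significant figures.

cos H₀ = −tan φ · tan δ = −tan(+22.6°) × tan(+0.300°) = -0.0022, so H₀ = 1.5730 rad = 90.12°.

H₀ = 90.1°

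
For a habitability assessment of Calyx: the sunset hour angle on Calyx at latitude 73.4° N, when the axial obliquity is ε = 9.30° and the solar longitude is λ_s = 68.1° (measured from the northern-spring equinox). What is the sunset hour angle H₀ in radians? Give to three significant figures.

H₀ = 2.10 rad

Solar declination: sin δ = sin ε · sin λ_s = sin 9.30° × sin 68.1° = 0.14994, so δ = +8.624°.
cos H₀ = −tan φ · tan δ = −tan(+73.4°) × tan(+8.624°) = -0.5087, so H₀ = 2.1045 rad = 120.58°.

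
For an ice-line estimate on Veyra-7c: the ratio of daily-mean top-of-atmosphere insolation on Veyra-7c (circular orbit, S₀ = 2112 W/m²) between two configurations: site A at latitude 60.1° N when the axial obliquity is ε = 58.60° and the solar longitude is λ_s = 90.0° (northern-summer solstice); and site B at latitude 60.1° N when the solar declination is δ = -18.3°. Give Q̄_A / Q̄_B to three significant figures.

Q̄_A / Q̄_B ≈ 18.4

— Configuration A (φ=+60.1°):
Solar declination: sin δ = sin ε · sin λ_s = sin 58.60° × sin 90.0° = 0.85355, so δ = +58.600°.
cos H₀ = −tan(+60.1°) tan(+58.600°) = -2.8490 ≤ −1 ⇒ polar day, H₀ = π.
Bracket: H₀ sin φ sin δ + cos φ cos δ sin H₀ = 3.1416×0.86690×0.85355 + 0.49849×0.52101×0.00000 = 2.324603 + 0.000000 = 2.324603.
Q̄ = (S₀/π) × [bracket] = (2112/π) × 2.324603 = 1562.8 W/m².
— Configuration B (φ=+60.1°):
cos H₀ = −tan(+60.1°) tan(-18.300°) = 0.5751, H₀ = 0.9580 rad.
Bracket: H₀ sin φ sin δ + cos φ cos δ sin H₀ = 0.9580×0.86690×-0.31399 + 0.49849×0.94943×0.81806 = -0.260766 + 0.387173 = 0.126407.
Q̄ = (S₀/π) × [bracket] = (2112/π) × 0.126407 = 84.980 W/m².
Ratio Q̄_A / Q̄_B = 1562.8 / 84.980 = 18.39.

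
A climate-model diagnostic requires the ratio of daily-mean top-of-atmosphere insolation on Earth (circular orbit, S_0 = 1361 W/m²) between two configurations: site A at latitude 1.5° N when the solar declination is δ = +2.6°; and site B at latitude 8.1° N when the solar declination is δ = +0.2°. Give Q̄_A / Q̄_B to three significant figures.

Q̄_A / Q̄_B ≈ 1.01

— Configuration A (ϕ=+1.5°):
cos h₀ = −tan(+1.5°) tan(+2.600°) = -0.0012, h₀ = 1.5720 rad.
Bracket: h₀ sin ϕ sin δ + cos ϕ cos δ sin h₀ = 1.5720×0.02618×0.04536 + 0.99966×0.99897×1.00000 = 0.001867 + 0.998630 = 1.000497.
Q̄ = (S_0/π) × [bracket] = (1361/π) × 1.000497 = 433.44 W/m².
— Configuration B (ϕ=+8.1°):
cos h₀ = −tan(+8.1°) tan(+0.200°) = -0.0005, h₀ = 1.5713 rad.
Bracket: h₀ sin ϕ sin δ + cos ϕ cos δ sin h₀ = 1.5713×0.14090×0.00349 + 0.99002×0.99999×1.00000 = 0.000773 + 0.990010 = 0.990783.
Q̄ = (S_0/π) × [bracket] = (1361/π) × 0.990783 = 429.23 W/m².
Ratio Q̄_A / Q̄_B = 433.44 / 429.23 = 1.010.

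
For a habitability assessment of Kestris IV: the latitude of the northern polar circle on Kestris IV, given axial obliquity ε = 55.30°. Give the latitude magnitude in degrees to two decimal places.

The polar circle is the lowest latitude that experiences at least one full rotation of continuous daylight at the northern-summer solstice; it lies at |φ| = 90° − ε = 90° − 55.30° = 34.70°.

34.70°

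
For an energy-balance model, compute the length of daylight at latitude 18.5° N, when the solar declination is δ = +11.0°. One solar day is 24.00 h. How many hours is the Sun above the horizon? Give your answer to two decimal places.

12.50 h

cos H₀ = −tan φ · tan δ = −tan(+18.5°) × tan(+11.000°) = -0.0650, so H₀ = 1.6359 rad = 93.73°.
Daylight = 2H₀/(2π) × 24.00 h = (1.6359/π) × 24.00 = 12.50 h.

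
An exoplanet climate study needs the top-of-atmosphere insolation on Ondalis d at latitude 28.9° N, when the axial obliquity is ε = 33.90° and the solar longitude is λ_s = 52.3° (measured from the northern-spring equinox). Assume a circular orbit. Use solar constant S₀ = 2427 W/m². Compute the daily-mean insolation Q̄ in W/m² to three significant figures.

Solar declination: sin δ = sin ε · sin λ_s = sin 33.90° × sin 52.3° = 0.44130, so δ = +26.187°.
cos H₀ = −tan(+28.9°) tan(+26.187°) = -0.2715, H₀ = 1.8457 rad.
Bracket: H₀ sin φ sin δ + cos φ cos δ sin H₀ = 1.8457×0.48328×0.44130 + 0.87546×0.89736×0.96245 = 0.393635 + 0.756103 = 1.149738.
Q̄ = (S₀/π) × [bracket] = (2427/π) × 1.149738 = 888.2 W/m².

Q̄ ≈ 888 W/m²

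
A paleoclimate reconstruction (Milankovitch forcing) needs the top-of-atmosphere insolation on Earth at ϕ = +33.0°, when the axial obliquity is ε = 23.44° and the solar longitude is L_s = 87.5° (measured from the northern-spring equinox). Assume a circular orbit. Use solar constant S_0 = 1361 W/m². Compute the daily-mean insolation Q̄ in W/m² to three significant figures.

Q̄ ≈ 494 W/m²

Solar declination: sin δ = sin ε · sin L_s = sin 23.44° × sin 87.5° = 0.39741, so δ = +23.416°.
cos h₀ = −tan(+33.0°) tan(+23.416°) = -0.2812, h₀ = 1.8559 rad.
Bracket: h₀ sin ϕ sin δ + cos ϕ cos δ sin h₀ = 1.8559×0.54464×0.39741 + 0.83867×0.91764×0.95964 = 0.401701 + 0.738536 = 1.140237.
Q̄ = (S_0/π) × [bracket] = (1361/π) × 1.140237 = 494.0 W/m².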